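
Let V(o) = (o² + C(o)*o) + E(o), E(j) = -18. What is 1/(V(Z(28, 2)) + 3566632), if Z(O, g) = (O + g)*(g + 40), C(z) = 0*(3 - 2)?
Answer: 1/5154214 ≈ 1.9402e-7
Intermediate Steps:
C(z) = 0 (C(z) = 0*1 = 0)
Z(O, g) = (40 + g)*(O + g) (Z(O, g) = (O + g)*(40 + g) = (40 + g)*(O + g))
V(o) = -18 + o² (V(o) = (o² + 0*o) - 18 = (o² + 0) - 18 = o² - 18 = -18 + o²)
1/(V(Z(28, 2)) + 3566632) = 1/((-18 + (2² + 40*28 + 40*2 + 28*2)²) + 3566632) = 1/((-18 + (4 + 1120 + 80 + 56)²) + 3566632) = 1/((-18 + 1260²) + 3566632) = 1/((-18 + 1587600) + 3566632) = 1/(1587582 + 3566632) = 1/5154214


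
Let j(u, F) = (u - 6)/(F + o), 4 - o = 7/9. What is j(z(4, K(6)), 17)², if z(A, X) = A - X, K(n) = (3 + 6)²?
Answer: 558009/33124 ≈ 16.846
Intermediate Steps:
o = 29/9 (o = 4 - 7/9 = 29/9 ≈ 3.2222)
K(n) = 81 (K(n) = 9² = 81)
j(u, F) = (-6 + u)/(29/9 + F) (j(u, F) = (u - 6)/(F + 29/9) = (-6 + u)/(29/9 + F))
j(z(4, K(6)), 17)² = (9*(-6 + (4 - 1*81))/(29 + 9*17))² = (9*(-6 + (4 - 81))/(29 + 153))² = (9*(-6 - 77)/182)² = (9*(1/182)*(-83))² = (-747/182)² = 558009/33124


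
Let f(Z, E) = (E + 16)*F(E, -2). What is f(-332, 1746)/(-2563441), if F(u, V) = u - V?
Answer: -3079976/2563441 ≈ -1.2015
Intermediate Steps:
f(Z, E) = (2 + E)*(16 + E) (f(Z, E) = (E + 16)*(E - 1*(-2)) = (16 + E)*(E + 2) = (16 + E)*(2 + E) = (2 + E)*(16 + E))
f(-332, 1746)/(-2563441) = ((2 + 1746)*(16 + 1746))/(-2563441) = (1748*1762)*(-1/2563441) = 3079976*(-1/2563441) = -3079976/2563441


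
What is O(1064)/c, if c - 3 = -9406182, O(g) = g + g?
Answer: -2128/9406179 ≈ -0.00022623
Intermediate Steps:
O(g) = 2*g
c = -9406179 (c = 3 - 9406182 = -9406179)
O(1064)/c = (2*1064)/(-9406179) = 2128*(-1/9406179) = -2128/9406179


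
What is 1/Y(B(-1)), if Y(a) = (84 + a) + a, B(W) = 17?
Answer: 1/118 ≈ 0.0084746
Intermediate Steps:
Y(a) = 84 + 2*a
1/Y(B(-1)) = 1/(84 + 2*17) = 1/(84 + 34) = 1/118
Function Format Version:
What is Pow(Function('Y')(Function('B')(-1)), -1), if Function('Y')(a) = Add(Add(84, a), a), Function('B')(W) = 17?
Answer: Rational(1, 118) ≈ 0.0084746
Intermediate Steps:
Function('Y')(a) = Add(84, Mul(2, a))
Pow(Function('Y')(Function('B')(-1)), -1) = Pow(Add(84, Mul(2, 17)), -1) = Pow(Add(84, 34), -1) = Pow(118, -1) = Rational(1, 118)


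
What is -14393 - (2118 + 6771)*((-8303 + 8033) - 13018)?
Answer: 118102639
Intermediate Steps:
-14393 - (2118 + 6771)*((-8303 + 8033) - 13018) = -14393 - 8889*(-270 - 13018) = -14393 - 8889*(-13288) = -14393 - 1*(-118117032) = -14393 + 118117032 = 118102639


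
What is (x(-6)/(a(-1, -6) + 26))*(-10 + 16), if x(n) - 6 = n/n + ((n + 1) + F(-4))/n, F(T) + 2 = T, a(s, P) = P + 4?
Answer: 53/24 ≈ 2.2083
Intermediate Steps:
a(s, P) = 4 + P
F(T) = -2 + T
x(n) = 7 + (-5 + n)/n (x(n) = 6 + (n/n + ((n + 1) + (-2 - 4))/n) = 6 + (1 + ((1 + n) - 6)/n) = 6 + (1 + (-5 + n)/n) = 7 + (-5 + n)/n)
(x(-6)/(a(-1, -6) + 26))*(-10 + 16) = ((8 - 5/(-6))/((4 - 6) + 26))*(-10 + 16) = ((8 - 5*(-⅙))/(-2 + 26))*6 = ((8 + ⅚)/24)*6 = ((53/6)*(1/24))*6 = (53/144)*6 = 53/24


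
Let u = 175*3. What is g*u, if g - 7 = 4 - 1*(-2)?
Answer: 6825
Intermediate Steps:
g = 13 (g = 7 + (4 - 1*(-2)) = 7 + (4 + 2) = 7 + 6 = 13)
u = 525
g*u = 13*525 = 6825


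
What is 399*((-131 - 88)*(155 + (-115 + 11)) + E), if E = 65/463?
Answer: -2063301618/463 ≈ -4.4564e+6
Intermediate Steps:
E = 65/463 (E = 65*(1/463) = 65/463 ≈ 0.14039)
399*((-131 - 88)*(155 + (-115 + 11)) + E) = 399*((-131 - 88)*(155 + (-115 + 11)) + 65/463) = 399*(-219*(155 - 104) + 65/463) = 399*(-219*51 + 65/463) = 399*(-11169 + 65/463) = 399*(-5171182/463) = -2063301618/463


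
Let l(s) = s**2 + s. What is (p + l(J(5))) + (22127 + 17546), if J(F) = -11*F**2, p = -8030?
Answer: 106993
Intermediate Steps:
l(s) = s + s**2
(p + l(J(5))) + (22127 + 17546) = (-8030 + (-11*5**2)*(1 - 11*5**2)) + (22127 + 17546) = (-8030 + (-11*25)*(1 - 11*25)) + 39673 = (-8030 - 275*(1 - 275)) + 39673 = (-8030 - 275*(-274)) + 39673 = (-8030 + 75350) + 39673 = 67320 + 39673 = 106993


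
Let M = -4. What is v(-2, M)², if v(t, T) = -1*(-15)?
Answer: 225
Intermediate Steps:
v(t, T) = 15
v(-2, M)² = 15² = 225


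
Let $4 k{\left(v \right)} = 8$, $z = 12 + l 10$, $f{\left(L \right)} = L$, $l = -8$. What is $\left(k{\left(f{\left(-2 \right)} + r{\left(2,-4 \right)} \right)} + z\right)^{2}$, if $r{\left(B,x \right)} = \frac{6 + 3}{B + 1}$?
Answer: $4356$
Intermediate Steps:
$r{\left(B,x \right)} = \frac{9}{1 + B}$
$z = -68$ ($z = 12 - 80 = -68$)
$k{\left(v \right)} = 2$ ($k{\left(v \right)} = \frac{1}{4} \cdot 8 = 2$)
$\left(k{\left(f{\left(-2 \right)} + r{\left(2,-4 \right)} \right)} + z\right)^{2} = \left(2 - 68\right)^{2} = \left(-66\right)^{2} = 4356$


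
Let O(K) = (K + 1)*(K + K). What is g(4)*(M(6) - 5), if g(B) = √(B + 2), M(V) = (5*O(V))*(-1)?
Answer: -425*√6 ≈ -1041.0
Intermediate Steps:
O(K) = 2*K*(1 + K) (O(K) = (1 + K)*(2*K) = 2*K*(1 + K))
M(V) = -10*V*(1 + V) (M(V) = (5*(2*V*(1 + V)))*(-1) = (10*V*(1 + V))*(-1) = -10*V*(1 + V))
g(B) = √(2 + B)
g(4)*(M(6) - 5) = √(2 + 4)*(-10*6*(1 + 6) - 5) = √6*(-10*6*7 - 5) = √6*(-420 - 5) = √6*(-425) = -425*√6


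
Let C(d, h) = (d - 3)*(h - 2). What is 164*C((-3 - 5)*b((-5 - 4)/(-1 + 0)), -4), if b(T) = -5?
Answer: -36408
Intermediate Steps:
C(d, h) = (-3 + d)*(-2 + h)
164*C((-3 - 5)*b((-5 - 4)/(-1 + 0)), -4) = 164*(6 - 3*(-4) - 2*(-3 - 5)*(-5) + ((-3 - 5)*(-5))*(-4)) = 164*(6 + 12 - (-16)*(-5) - 8*(-5)*(-4)) = 164*(6 + 12 - 2*40 + 40*(-4)) = 164*(6 + 12 - 80 - 160) = 164*(-222) = -36408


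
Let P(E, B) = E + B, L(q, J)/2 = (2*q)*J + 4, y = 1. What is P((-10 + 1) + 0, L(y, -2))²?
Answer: 81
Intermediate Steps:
L(q, J) = 8 + 4*J*q (L(q, J) = 2*((2*q)*J + 4) = 2*(2*J*q + 4) = 2*(4 + 2*J*q) = 8 + 4*J*q)
P(E, B) = B + E
P((-10 + 1) + 0, L(y, -2))² = ((8 + 4*(-2)*1) + ((-10 + 1) + 0))² = ((8 - 8) + (-9 + 0))² = (0 - 9)² = (-9)² = 81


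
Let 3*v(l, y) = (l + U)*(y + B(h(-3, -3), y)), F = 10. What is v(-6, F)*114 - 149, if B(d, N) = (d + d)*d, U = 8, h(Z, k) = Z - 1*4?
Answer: 8059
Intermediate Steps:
h(Z, k) = -4 + Z (h(Z, k) = Z - 4 = -4 + Z)
B(d, N) = 2*d² (B(d, N) = (2*d)*d = 2*d²)
v(l, y) = (8 + l)*(98 + y)/3 (v(l, y) = ((l + 8)*(y + 2*(-4 - 3)²))/3 = ((8 + l)*(y + 2*(-7)²))/3 = ((8 + l)*(y + 2*49))/3 = ((8 + l)*(y + 98))/3 = ((8 + l)*(98 + y))/3 = (8 + l)*(98 + y)/3)
v(-6, F)*114 - 149 = (784/3 + (8/3)*10 + (98/3)*(-6) + (⅓)*(-6)*10)*114 - 149 = (784/3 + 80/3 - 196 - 20)*114 - 149 = 72*114 - 149 = 8208 - 149 = 8059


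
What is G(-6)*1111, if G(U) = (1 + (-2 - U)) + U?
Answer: -1111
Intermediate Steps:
G(U) = -1 (G(U) = (-1 - U) + U = -1)
G(-6)*1111 = -1*1111 = -1111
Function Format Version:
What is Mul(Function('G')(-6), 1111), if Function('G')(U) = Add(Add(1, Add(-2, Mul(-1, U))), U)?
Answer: -1111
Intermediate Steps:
Function('G')(U) = -1 (Function('G')(U) = Add(Add(-1, Mul(-1, U)), U) = -1)
Mul(Function('G')(-6), 1111) = Mul(-1, 1111) = -1111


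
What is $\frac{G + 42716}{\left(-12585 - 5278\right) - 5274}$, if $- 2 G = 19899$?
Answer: $- \frac{65533}{46274} \approx -1.4162$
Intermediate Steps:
$G = - \frac{19899}{2}$ ($G = \left(- \frac{1}{2}\right) 19899 = - \frac{19899}{2} \approx -9949.5$)
$\frac{G + 42716}{\left(-12585 - 5278\right) - 5274} = \frac{- \frac{19899}{2} + 42716}{\left(-12585 - 5278\right) - 5274} = \frac{65533}{2 \left(\left(-12585 - 5278\right) - 5274\right)} = \frac{65533}{2 \left(-17863 - 5274\right)} = \frac{65533}{2 \left(-23137\right)} = \frac{65533}{2} \left(- \frac{1}{23137}\right) = - \frac{65533}{46274}$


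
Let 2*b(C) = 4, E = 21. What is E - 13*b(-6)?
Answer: -5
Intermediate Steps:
b(C) = 2 (b(C) = (1/2)*4 = 2)
E - 13*b(-6) = 21 - 13*2 = 21 - 26 = -5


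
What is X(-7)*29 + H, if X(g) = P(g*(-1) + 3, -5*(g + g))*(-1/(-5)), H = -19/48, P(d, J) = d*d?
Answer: 27821/48 ≈ 579.60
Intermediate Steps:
P(d, J) = d**2
H = -19/48 (H = -19*1/48 = -19/48 ≈ -0.39583)
X(g) = (3 - g)**2/5 (X(g) = (g*(-1) + 3)**2*(-1/(-5)) = (-g + 3)**2*(-1*(-1/5)) = (3 - g)**2*(1/5) = (3 - g)**2/5)
X(-7)*29 + H = ((-3 - 7)**2/5)*29 - 19/48 = ((1/5)*(-10)**2)*29 - 19/48 = ((1/5)*100)*29 - 19/48 = 20*29 - 19/48 = 580 - 19/48 = 27821/48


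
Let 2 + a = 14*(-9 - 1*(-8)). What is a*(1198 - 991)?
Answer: -3312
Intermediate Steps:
a = -16 (a = -2 + 14*(-9 - 1*(-8)) = -2 + 14*(-9 + 8) = -2 + 14*(-1) = -2 - 14 = -16)
a*(1198 - 991) = -16*(1198 - 991) = -16*207 = -3312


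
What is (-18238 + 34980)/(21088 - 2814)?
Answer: 8371/9137 ≈ 0.91617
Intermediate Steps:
(-18238 + 34980)/(21088 - 2814) = 16742/18274 = 16742*(1/18274) = 8371/9137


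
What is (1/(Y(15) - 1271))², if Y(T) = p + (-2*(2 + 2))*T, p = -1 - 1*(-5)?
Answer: 1/1923769 ≈ 5.1981e-7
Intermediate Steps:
p = 4 (p = -1 + 5 = 4)
Y(T) = 4 - 8*T (Y(T) = 4 + (-2*(2 + 2))*T = 4 + (-2*4)*T = 4 - 8*T)
(1/(Y(15) - 1271))² = (1/((4 - 8*15) - 1271))² = (1/((4 - 120) - 1271))² = (1/(-116 - 1271))² = (1/(-1387))² = (-1/1387)² = 1/1923769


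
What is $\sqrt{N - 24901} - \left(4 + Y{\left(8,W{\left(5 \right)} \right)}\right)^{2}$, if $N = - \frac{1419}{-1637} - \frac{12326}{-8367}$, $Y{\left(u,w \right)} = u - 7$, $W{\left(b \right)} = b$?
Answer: $-25 + \frac{2 i \sqrt{1167758078225866719}}{13696779} \approx -25.0 + 157.79 i$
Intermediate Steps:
$Y{\left(u,w \right)} = -7 + u$
$N = \frac{32050435}{13696779}$ ($N = \left(-1419\right) \left(- \frac{1}{1637}\right) - - \frac{12326}{8367} = \frac{1419}{1637} + \frac{12326}{8367} = \frac{32050435}{13696779} \approx 2.34$)
$\sqrt{N - 24901} - \left(4 + Y{\left(8,W{\left(5 \right)} \right)}\right)^{2} = \sqrt{\frac{32050435}{13696779} - 24901} - \left(4 + \left(-7 + 8\right)\right)^{2} = \sqrt{- \frac{341031443444}{13696779}} - \left(4 + 1\right)^{2} = \frac{2 i \sqrt{1167758078225866719}}{13696779} - 5^{2} = \frac{2 i \sqrt{1167758078225866719}}{13696779} - 25 = -25 + \frac{2 i \sqrt{1167758078225866719}}{13696779}$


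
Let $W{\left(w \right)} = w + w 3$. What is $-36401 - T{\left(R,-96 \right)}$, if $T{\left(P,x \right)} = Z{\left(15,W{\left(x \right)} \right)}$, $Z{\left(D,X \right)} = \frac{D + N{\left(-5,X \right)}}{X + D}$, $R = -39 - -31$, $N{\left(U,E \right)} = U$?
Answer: $- \frac{13431959}{369} \approx -36401.0$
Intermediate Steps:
$W{\left(w \right)} = 4 w$ ($W{\left(w \right)} = w + 3 w = 4 w$)
$R = -8$ ($R = -39 + 31 = -8$)
$Z{\left(D,X \right)} = \frac{-5 + D}{D + X}$ ($Z{\left(D,X \right)} = \frac{D - 5}{X + D} = \frac{-5 + D}{D + X}$)
$T{\left(P,x \right)} = \frac{10}{15 + 4 x}$ ($T{\left(P,x \right)} = \frac{-5 + 15}{15 + 4 x} = \frac{1}{15 + 4 x} 10 = \frac{10}{15 + 4 x}$)
$-36401 - T{\left(R,-96 \right)} = -36401 - \frac{10}{15 + 4 \left(-96\right)} = -36401 - \frac{10}{15 - 384} = -36401 - \frac{10}{-369} = -36401 - 10 \left(- \frac{1}{369}\right) = -36401 - - \frac{10}{369} = -36401 + \frac{10}{369} = - \frac{13431959}{369}$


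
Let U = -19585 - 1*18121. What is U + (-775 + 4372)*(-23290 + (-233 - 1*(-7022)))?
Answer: -59391803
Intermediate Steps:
U = -37706 (U = -19585 - 18121 = -37706)
U + (-775 + 4372)*(-23290 + (-233 - 1*(-7022))) = -37706 + (-775 + 4372)*(-23290 + (-233 - 1*(-7022))) = -37706 + 3597*(-23290 + (-233 + 7022)) = -37706 + 3597*(-23290 + 6789) = -37706 + 3597*(-16501) = -37706 - 59354097 = -59391803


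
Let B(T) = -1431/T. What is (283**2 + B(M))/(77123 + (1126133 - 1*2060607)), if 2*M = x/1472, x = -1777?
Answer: -146531017/1523512727 ≈ -0.096180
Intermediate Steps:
M = -1777/2944 (M = (-1777/1472)/2 = (-1777*1/1472)/2 = (1/2)*(-1777/1472) = -1777/2944 ≈ -0.60360)
(283**2 + B(M))/(77123 + (1126133 - 1*2060607)) = (283**2 - 1431/(-1777/2944))/(77123 + (1126133 - 1*2060607)) = (80089 - 1431*(-2944/1777))/(77123 + (1126133 - 2060607)) = (80089 + 4212864/1777)/(77123 - 934474) = (146531017/1777)/(-857351) = (146531017/1777)*(-1/857351) = -146531017/1523512727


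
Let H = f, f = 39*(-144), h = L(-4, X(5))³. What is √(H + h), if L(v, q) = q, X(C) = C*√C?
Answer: √(-5616 + 625*√5) ≈ 64.95*I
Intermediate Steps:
X(C) = C^(3/2)
h = 625*√5 (h = (5^(3/2))³ = (5*√5)³ = 625*√5 ≈ 1397.5)
f = -5616
H = -5616
√(H + h) = √(-5616 + 625*√5)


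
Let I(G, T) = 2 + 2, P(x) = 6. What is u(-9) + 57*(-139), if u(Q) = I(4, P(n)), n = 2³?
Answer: -7919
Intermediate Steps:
n = 8
I(G, T) = 4
u(Q) = 4
u(-9) + 57*(-139) = 4 + 57*(-139) = 4 - 7923 = -7919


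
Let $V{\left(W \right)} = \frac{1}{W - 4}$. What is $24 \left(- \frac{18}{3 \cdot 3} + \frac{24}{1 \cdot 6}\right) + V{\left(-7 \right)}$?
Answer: $\frac{527}{11} \approx 47.909$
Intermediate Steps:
$V{\left(W \right)} = \frac{1}{-4 + W}$
$24 \left(- \frac{18}{3 \cdot 3} + \frac{24}{1 \cdot 6}\right) + V{\left(-7 \right)} = 24 \left(- \frac{18}{3 \cdot 3} + \frac{24}{1 \cdot 6}\right) + \frac{1}{-4 - 7} = 24 \left(- \frac{18}{9} + \frac{24}{6}\right) + \frac{1}{-11} = 24 \left(\left(-18\right) \frac{1}{9} + 24 \cdot \frac{1}{6}\right) - \frac{1}{11} = 24 \left(-2 + 4\right) - \frac{1}{11} = 24 \cdot 2 - \frac{1}{11} = 48 - \frac{1}{11} = \frac{527}{11}$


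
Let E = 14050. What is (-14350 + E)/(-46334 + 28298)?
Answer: 25/1503 ≈ 0.016633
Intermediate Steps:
(-14350 + E)/(-46334 + 28298) = (-14350 + 14050)/(-46334 + 28298) = -300/(-18036) = -300*(-1/18036) = 25/1503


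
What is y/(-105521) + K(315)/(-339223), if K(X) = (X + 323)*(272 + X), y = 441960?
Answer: -189441244706/35795150183 ≈ -5.2924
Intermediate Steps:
K(X) = (272 + X)*(323 + X) (K(X) = (323 + X)*(272 + X) = (272 + X)*(323 + X))
y/(-105521) + K(315)/(-339223) = 441960/(-105521) + (87856 + 315**2 + 595*315)/(-339223) = 441960*(-1/105521) + (87856 + 99225 + 187425)*(-1/339223) = -441960/105521 + 374506*(-1/339223) = -441960/105521 - 374506/339223 = -189441244706/35795150183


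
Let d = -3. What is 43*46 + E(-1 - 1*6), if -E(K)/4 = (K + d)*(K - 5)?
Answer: 1498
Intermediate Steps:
E(K) = -4*(-5 + K)*(-3 + K) (E(K) = -4*(K - 3)*(K - 5) = -4*(-3 + K)*(-5 + K) = -4*(-5 + K)*(-3 + K))
43*46 + E(-1 - 1*6) = 43*46 + (-60 - 4*(-1 - 1*6)**2 + 32*(-1 - 1*6)) = 1978 + (-60 - 4*(-1 - 6)**2 + 32*(-1 - 6)) = 1978 + (-60 - 4*(-7)**2 + 32*(-7)) = 1978 + (-60 - 4*49 - 224) = 1978 + (-60 - 196 - 224) = 1978 - 480 = 1498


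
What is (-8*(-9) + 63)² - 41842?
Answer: -23617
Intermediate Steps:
(-8*(-9) + 63)² - 41842 = (72 + 63)² - 41842 = 135² - 41842 = 18225 - 41842 = -23617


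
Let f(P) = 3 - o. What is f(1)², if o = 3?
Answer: 0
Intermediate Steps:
f(P) = 0 (f(P) = 3 - 1*3 = 3 - 3 = 0)
f(1)² = 0² = 0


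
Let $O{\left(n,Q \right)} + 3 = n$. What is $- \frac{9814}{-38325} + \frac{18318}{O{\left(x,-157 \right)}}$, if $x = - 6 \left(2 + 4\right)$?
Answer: $- \frac{33412124}{71175} \approx -469.44$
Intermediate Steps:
$x = -36$ ($x = \left(-6\right) 6 = -36$)
$O{\left(n,Q \right)} = -3 + n$
$- \frac{9814}{-38325} + \frac{18318}{O{\left(x,-157 \right)}} = - \frac{9814}{-38325} + \frac{18318}{-3 - 36} = \left(-9814\right) \left(- \frac{1}{38325}\right) + \frac{18318}{-39} = \frac{1402}{5475} + 18318 \left(- \frac{1}{39}\right) = \frac{1402}{5475} - \frac{6106}{13} = - \frac{33412124}{71175}$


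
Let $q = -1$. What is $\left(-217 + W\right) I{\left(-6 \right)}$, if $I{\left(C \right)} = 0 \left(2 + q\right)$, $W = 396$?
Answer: $0$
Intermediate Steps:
$I{\left(C \right)} = 0$ ($I{\left(C \right)} = 0 \left(2 - 1\right) = 0 \cdot 1 = 0$)
$\left(-217 + W\right) I{\left(-6 \right)} = \left(-217 + 396\right) 0 = 179 \cdot 0 = 0$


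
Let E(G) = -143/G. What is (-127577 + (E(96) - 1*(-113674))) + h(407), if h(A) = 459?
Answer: -1290767/96 ≈ -13445.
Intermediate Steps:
(-127577 + (E(96) - 1*(-113674))) + h(407) = (-127577 + (-143/96 - 1*(-113674))) + 459 = (-127577 + (-143*1/96 + 113674)) + 459 = (-127577 + (-143/96 + 113674)) + 459 = (-127577 + 10912561/96) + 459 = -1334831/96 + 459 = -1290767/96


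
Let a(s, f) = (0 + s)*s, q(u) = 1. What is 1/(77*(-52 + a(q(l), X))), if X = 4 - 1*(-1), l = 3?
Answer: -1/3927 ≈ -0.00025465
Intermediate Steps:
X = 5 (X = 4 + 1 = 5)
a(s, f) = s**2 (a(s, f) = s*s = s**2)
1/(77*(-52 + a(q(l), X))) = 1/(77*(-52 + 1**2)) = 1/(77*(-52 + 1)) = 1/(77*(-51)) = 1/(-3927) = -1/3927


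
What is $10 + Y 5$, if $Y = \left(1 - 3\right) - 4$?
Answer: $-20$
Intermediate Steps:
$Y = -6$ ($Y = -2 - 4 = -6$)
$10 + Y 5 = 10 - 30 = -20$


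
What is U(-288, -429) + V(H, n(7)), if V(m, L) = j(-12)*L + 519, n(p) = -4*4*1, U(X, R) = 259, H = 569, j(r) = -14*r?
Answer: -1910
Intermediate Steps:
n(p) = -16 (n(p) = -16*1 = -16)
V(m, L) = 519 + 168*L (V(m, L) = (-14*(-12))*L + 519 = 168*L + 519 = 519 + 168*L)
U(-288, -429) + V(H, n(7)) = 259 + (519 + 168*(-16)) = 259 + (519 - 2688) = 259 - 2169 = -1910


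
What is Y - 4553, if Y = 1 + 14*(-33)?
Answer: -5014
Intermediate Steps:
Y = -461 (Y = 1 - 462 = -461)
Y - 4553 = -461 - 4553 = -5014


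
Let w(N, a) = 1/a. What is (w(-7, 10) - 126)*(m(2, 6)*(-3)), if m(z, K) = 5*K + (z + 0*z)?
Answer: 60432/5 ≈ 12086.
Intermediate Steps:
m(z, K) = z + 5*K (m(z, K) = 5*K + (z + 0) = 5*K + z = z + 5*K)
(w(-7, 10) - 126)*(m(2, 6)*(-3)) = (1/10 - 126)*((2 + 5*6)*(-3)) = (⅒ - 126)*((2 + 30)*(-3)) = -20144*(-3)/5 = -1259/10*(-96) = 60432/5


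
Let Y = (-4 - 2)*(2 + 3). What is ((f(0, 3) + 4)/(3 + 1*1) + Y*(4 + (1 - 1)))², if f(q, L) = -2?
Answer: 57121/4 ≈ 14280.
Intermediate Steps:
Y = -30 (Y = -6*5 = -30)
((f(0, 3) + 4)/(3 + 1*1) + Y*(4 + (1 - 1)))² = ((-2 + 4)/(3 + 1*1) - 30*(4 + (1 - 1)))² = (2/(3 + 1) - 30*(4 + 0))² = (2/4 - 30*4)² = (2*(¼) - 120)² = (½ - 120)² = (-239/2)² = 57121/4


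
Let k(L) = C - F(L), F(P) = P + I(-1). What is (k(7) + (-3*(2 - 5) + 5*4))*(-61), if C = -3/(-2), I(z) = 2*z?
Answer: -3111/2 ≈ -1555.5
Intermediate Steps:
C = 3/2 (C = -3*(-½) = 3/2 ≈ 1.5000)
F(P) = -2 + P (F(P) = P + 2*(-1) = P - 2 = -2 + P)
k(L) = 7/2 - L (k(L) = 3/2 - (-2 + L) = 3/2 + (2 - L) = 7/2 - L)
(k(7) + (-3*(2 - 5) + 5*4))*(-61) = ((7/2 - 1*7) + (-3*(2 - 5) + 5*4))*(-61) = ((7/2 - 7) + (-3*(-3) + 20))*(-61) = (-7/2 + (9 + 20))*(-61) = (-7/2 + 29)*(-61) = (51/2)*(-61) = -3111/2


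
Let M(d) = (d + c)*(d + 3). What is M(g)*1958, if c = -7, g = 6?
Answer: -17622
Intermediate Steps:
M(d) = (-7 + d)*(3 + d) (M(d) = (d - 7)*(d + 3) = (-7 + d)*(3 + d))
M(g)*1958 = (-21 + 6² - 4*6)*1958 = (-21 + 36 - 24)*1958 = -9*1958 = -17622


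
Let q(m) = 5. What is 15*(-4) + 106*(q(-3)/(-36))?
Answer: -1345/18 ≈ -74.722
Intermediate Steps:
15*(-4) + 106*(q(-3)/(-36)) = 15*(-4) + 106*(5/(-36)) = -60 + 106*(5*(-1/36)) = -60 + 106*(-5/36) = -60 - 265/18 = -1345/18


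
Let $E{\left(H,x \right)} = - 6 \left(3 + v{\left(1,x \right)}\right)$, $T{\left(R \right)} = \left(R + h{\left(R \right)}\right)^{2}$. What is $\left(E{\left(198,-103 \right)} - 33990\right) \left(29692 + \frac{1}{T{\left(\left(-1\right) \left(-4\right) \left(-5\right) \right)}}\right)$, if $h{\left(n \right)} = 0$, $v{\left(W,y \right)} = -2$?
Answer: $- \frac{100940931699}{100} \approx -1.0094 \cdot 10^{9}$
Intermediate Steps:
$T{\left(R \right)} = R^{2}$ ($T{\left(R \right)} = \left(R + 0\right)^{2} = R^{2}$)
$E{\left(H,x \right)} = -6$ ($E{\left(H,x \right)} = - 6 \left(3 - 2\right) = \left(-6\right) 1 = -6$)
$\left(E{\left(198,-103 \right)} - 33990\right) \left(29692 + \frac{1}{T{\left(\left(-1\right) \left(-4\right) \left(-5\right) \right)}}\right) = \left(-6 - 33990\right) \left(29692 + \frac{1}{\left(\left(-1\right) \left(-4\right) \left(-5\right)\right)^{2}}\right) = - 33996 \left(29692 + \frac{1}{\left(4 \left(-5\right)\right)^{2}}\right) = - 33996 \left(29692 + \frac{1}{\left(-20\right)^{2}}\right) = - 33996 \left(29692 + \frac{1}{400}\right) = \left(-33996\right) \frac{11876801}{400} = - \frac{100940931699}{100}$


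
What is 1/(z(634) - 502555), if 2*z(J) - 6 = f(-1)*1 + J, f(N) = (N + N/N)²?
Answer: -1/502235 ≈ -1.9911e-6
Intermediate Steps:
f(N) = (1 + N)² (f(N) = (N + 1)² = (1 + N)²)
z(J) = 3 + J/2 (z(J) = 3 + ((1 - 1)²*1 + J)/2 = 3 + (0²*1 + J)/2 = 3 + (0*1 + J)/2 = 3 + (0 + J)/2 = 3 + J/2)
1/(z(634) - 502555) = 1/((3 + (½)*634) - 502555) = 1/((3 + 317) - 502555) = 1/(320 - 502555) = 1/(-502235) = -1/502235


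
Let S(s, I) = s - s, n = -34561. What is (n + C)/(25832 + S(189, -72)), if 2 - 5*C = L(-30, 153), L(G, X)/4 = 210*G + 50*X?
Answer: -178203/129160 ≈ -1.3797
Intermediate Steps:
L(G, X) = 200*X + 840*G (L(G, X) = 4*(210*G + 50*X) = 4*(50*X + 210*G) = 200*X + 840*G)
S(s, I) = 0
C = -5398/5 (C = 2/5 - (200*153 + 840*(-30))/5 = 2/5 - (30600 - 25200)/5 = 2/5 - 1/5*5400 = 2/5 - 1080 = -5398/5 ≈ -1079.6)
(n + C)/(25832 + S(189, -72)) = (-34561 - 5398/5)/(25832 + 0) = -178203/5/25832 = -178203/5*1/25832 = -178203/129160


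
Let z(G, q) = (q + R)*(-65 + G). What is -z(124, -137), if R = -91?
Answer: 13452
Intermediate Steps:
z(G, q) = (-91 + q)*(-65 + G) (z(G, q) = (q - 91)*(-65 + G) = (-91 + q)*(-65 + G))
-z(124, -137) = -(5915 - 91*124 - 65*(-137) + 124*(-137)) = -(5915 - 11284 + 8905 - 16988) = -1*(-13452) = 13452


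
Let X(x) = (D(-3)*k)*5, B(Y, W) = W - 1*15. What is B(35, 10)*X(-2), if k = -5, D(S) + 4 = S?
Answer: -875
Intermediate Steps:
D(S) = -4 + S
B(Y, W) = -15 + W (B(Y, W) = W - 15 = -15 + W)
X(x) = 175 (X(x) = ((-4 - 3)*(-5))*5 = -7*(-5)*5 = 35*5 = 175)
B(35, 10)*X(-2) = (-15 + 10)*175 = -5*175 = -875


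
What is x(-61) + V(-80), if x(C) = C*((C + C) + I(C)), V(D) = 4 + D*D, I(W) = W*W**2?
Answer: 13859687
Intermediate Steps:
I(W) = W**3
V(D) = 4 + D**2
x(C) = C*(C**3 + 2*C) (x(C) = C*((C + C) + C**3) = C*(2*C + C**3) = C*(C**3 + 2*C))
x(-61) + V(-80) = (-61)**2*(2 + (-61)**2) + (4 + (-80)**2) = 3721*(2 + 3721) + (4 + 6400) = 3721*3723 + 6404 = 13853283 + 6404 = 13859687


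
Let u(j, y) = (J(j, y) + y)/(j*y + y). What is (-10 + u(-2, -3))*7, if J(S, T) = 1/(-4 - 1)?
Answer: -1162/15 ≈ -77.467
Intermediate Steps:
J(S, T) = -⅕ (J(S, T) = 1/(-5) = -⅕)
u(j, y) = (-⅕ + y)/(y + j*y) (u(j, y) = (-⅕ + y)/(j*y + y) = (-⅕ + y)/(y + j*y))
(-10 + u(-2, -3))*7 = (-10 + (-⅕ - 3)/((-3)*(1 - 2)))*7 = (-10 - ⅓*(-16/5)/(-1))*7 = (-10 - ⅓*(-1)*(-16/5))*7 = (-10 - 16/15)*7 = -166/15*7 = -1162/15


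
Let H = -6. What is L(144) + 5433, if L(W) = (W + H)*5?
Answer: 6123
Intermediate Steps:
L(W) = -30 + 5*W (L(W) = (W - 6)*5 = (-6 + W)*5 = -30 + 5*W)
L(144) + 5433 = (-30 + 5*144) + 5433 = (-30 + 720) + 5433 = 690 + 5433 = 6123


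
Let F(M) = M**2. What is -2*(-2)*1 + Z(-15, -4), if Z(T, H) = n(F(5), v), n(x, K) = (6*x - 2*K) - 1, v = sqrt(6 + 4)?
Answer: 153 - 2*sqrt(10) ≈ 146.68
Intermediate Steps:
v = sqrt(10) ≈ 3.1623
n(x, K) = -1 - 2*K + 6*x (n(x, K) = (-2*K + 6*x) - 1 = -1 - 2*K + 6*x)
Z(T, H) = 149 - 2*sqrt(10) (Z(T, H) = -1 - 2*sqrt(10) + 6*5**2 = -1 - 2*sqrt(10) + 6*25 = -1 - 2*sqrt(10) + 150 = 149 - 2*sqrt(10))
-2*(-2)*1 + Z(-15, -4) = -2*(-2)*1 + (149 - 2*sqrt(10)) = 4*1 + (149 - 2*sqrt(10)) = 4 + (149 - 2*sqrt(10)) = 153 - 2*sqrt(10)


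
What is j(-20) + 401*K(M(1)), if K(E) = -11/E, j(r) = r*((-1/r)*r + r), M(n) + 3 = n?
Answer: 5251/2 ≈ 2625.5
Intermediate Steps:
M(n) = -3 + n
j(r) = r*(-1 + r)
j(-20) + 401*K(M(1)) = -20*(-1 - 20) + 401*(-11/(-3 + 1)) = -20*(-21) + 401*(-11/(-2)) = 420 + 401*(-11*(-½)) = 420 + 401*(11/2) = 420 + 4411/2 = 5251/2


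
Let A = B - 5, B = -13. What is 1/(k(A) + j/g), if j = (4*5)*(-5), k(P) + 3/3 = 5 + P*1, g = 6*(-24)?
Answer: -36/479 ≈ -0.075157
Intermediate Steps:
A = -18 (A = -13 - 5 = -18)
g = -144
k(P) = 4 + P (k(P) = -1 + (5 + P*1) = -1 + (5 + P) = 4 + P)
j = -100 (j = 20*(-5) = -100)
1/(k(A) + j/g) = 1/((4 - 18) - 100/(-144)) = 1/(-14 - 100*(-1/144)) = 1/(-14 + 25/36) = 1/(-479/36) = -36/479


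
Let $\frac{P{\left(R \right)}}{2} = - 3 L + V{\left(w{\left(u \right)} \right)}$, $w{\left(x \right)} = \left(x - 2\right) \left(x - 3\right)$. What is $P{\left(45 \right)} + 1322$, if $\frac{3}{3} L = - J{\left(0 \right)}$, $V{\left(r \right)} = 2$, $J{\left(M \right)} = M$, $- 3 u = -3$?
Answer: $1326$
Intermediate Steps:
$u = 1$ ($u = \left(- \frac{1}{3}\right) \left(-3\right) = 1$)
$w{\left(x \right)} = \left(-3 + x\right) \left(-2 + x\right)$ ($w{\left(x \right)} = \left(-2 + x\right) \left(-3 + x\right) = \left(-3 + x\right) \left(-2 + x\right)$)
$L = 0$ ($L = \left(-1\right) 0 = 0$)
$P{\left(R \right)} = 4$ ($P{\left(R \right)} = 2 \left(\left(-3\right) 0 + 2\right) = 2 \left(0 + 2\right) = 2 \cdot 2 = 4$)
$P{\left(45 \right)} + 1322 = 4 + 1322 = 1326$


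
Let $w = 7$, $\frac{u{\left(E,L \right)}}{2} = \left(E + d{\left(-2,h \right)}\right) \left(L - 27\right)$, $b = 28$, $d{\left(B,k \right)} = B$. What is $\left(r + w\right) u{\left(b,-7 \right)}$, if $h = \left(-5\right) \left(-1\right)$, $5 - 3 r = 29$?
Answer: $1768$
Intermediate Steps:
$r = -8$ ($r = \frac{5}{3} - \frac{29}{3} = -8$)
$h = 5$
$u{\left(E,L \right)} = 2 \left(-27 + L\right) \left(-2 + E\right)$ ($u{\left(E,L \right)} = 2 \left(E - 2\right) \left(L - 27\right) = 2 \left(-2 + E\right) \left(-27 + L\right) = 2 \left(-27 + L\right) \left(-2 + E\right)$)
$\left(r + w\right) u{\left(b,-7 \right)} = \left(-8 + 7\right) \left(108 - 1512 - -28 + 2 \cdot 28 \left(-7\right)\right) = - (108 - 1512 + 28 - 392) = \left(-1\right) \left(-1768\right) = 1768$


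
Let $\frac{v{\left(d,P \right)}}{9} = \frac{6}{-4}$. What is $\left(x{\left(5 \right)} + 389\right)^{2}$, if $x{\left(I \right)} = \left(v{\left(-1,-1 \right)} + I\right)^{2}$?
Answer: $\frac{3404025}{16} \approx 2.1275 \cdot 10^{5}$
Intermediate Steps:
$v{\left(d,P \right)} = - \frac{27}{2}$ ($v{\left(d,P \right)} = 9 \frac{6}{-4} = 9 \cdot 6 \left(- \frac{1}{4}\right) = 9 \left(- \frac{3}{2}\right) = - \frac{27}{2}$)
$x{\left(I \right)} = \left(- \frac{27}{2} + I\right)^{2}$
$\left(x{\left(5 \right)} + 389\right)^{2} = \left(\frac{\left(-27 + 2 \cdot 5\right)^{2}}{4} + 389\right)^{2} = \left(\frac{\left(-27 + 10\right)^{2}}{4} + 389\right)^{2} = \left(\frac{\left(-17\right)^{2}}{4} + 389\right)^{2} = \left(\frac{1}{4} \cdot 289 + 389\right)^{2} = \left(\frac{289}{4} + 389\right)^{2} = \left(\frac{1845}{4}\right)^{2} = \frac{3404025}{16}$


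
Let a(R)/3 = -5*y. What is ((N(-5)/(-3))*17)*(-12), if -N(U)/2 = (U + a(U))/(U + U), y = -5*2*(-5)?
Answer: -10268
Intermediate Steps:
y = 50 (y = -10*(-5) = 50)
a(R) = -750 (a(R) = 3*(-5*50) = 3*(-250) = -750)
N(U) = -(-750 + U)/U (N(U) = -2*(U - 750)/(U + U) = -2*(-750 + U)/(2*U) = -2*(-750 + U)*1/(2*U) = -(-750 + U)/U)
((N(-5)/(-3))*17)*(-12) = ((((750 - 1*(-5))/(-5))/(-3))*17)*(-12) = ((-(750 + 5)/5*(-1/3))*17)*(-12) = ((-1/5*755*(-1/3))*17)*(-12) = (-151*(-1/3)*17)*(-12) = ((151/3)*17)*(-12) = (2567/3)*(-12) = -10268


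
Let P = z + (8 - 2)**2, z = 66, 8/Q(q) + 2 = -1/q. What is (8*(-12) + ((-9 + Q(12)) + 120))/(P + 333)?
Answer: 93/3625 ≈ 0.025655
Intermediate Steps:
Q(q) = 8/(-2 - 1/q)
P = 102 (P = 66 + (8 - 2)**2 = 66 + 6**2 = 66 + 36 = 102)
(8*(-12) + ((-9 + Q(12)) + 120))/(P + 333) = (8*(-12) + ((-9 - 8*12/(1 + 2*12)) + 120))/(102 + 333) = (-96 + ((-9 - 8*12/(1 + 24)) + 120))/435 = (-96 + ((-9 - 8*12/25) + 120))*(1/435) = (-96 + ((-9 - 8*12*1/25) + 120))*(1/435) = (-96 + ((-9 - 96/25) + 120))*(1/435) = (-96 + (-321/25 + 120))*(1/435) = (-96 + 2679/25)*(1/435) = (279/25)*(1/435) = 93/3625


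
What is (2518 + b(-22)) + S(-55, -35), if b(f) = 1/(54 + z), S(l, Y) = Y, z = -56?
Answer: 4965/2 ≈ 2482.5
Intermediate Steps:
b(f) = -1/2 (b(f) = 1/(54 - 56) = 1/(-2) = -1/2)
(2518 + b(-22)) + S(-55, -35) = (2518 - 1/2) - 35 = 5035/2 - 35 = 4965/2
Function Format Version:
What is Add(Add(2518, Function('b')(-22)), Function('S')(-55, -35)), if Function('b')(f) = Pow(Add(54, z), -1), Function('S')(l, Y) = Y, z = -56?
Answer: Rational(4965, 2) ≈ 2482.5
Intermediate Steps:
Function('b')(f) = Rational(-1, 2) (Function('b')(f) = Pow(Add(54, -56), -1) = Pow(-2, -1) = Rational(-1, 2))
Add(Add(2518, Function('b')(-22)), Function('S')(-55, -35)) = Add(Add(2518, Rational(-1, 2)), -35) = Add(Rational(5035, 2), -35) = Rational(4965, 2)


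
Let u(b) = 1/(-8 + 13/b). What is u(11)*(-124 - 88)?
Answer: 2332/75 ≈ 31.093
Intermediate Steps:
u(11)*(-124 - 88) = (-1*11/(-13 + 8*11))*(-124 - 88) = -1*11/(-13 + 88)*(-212) = -1*11/75*(-212) = -1*11*1/75*(-212) = -11/75*(-212) = 2332/75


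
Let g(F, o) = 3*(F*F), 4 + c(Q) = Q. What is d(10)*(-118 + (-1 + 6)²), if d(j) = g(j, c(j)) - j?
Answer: -26970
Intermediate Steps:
c(Q) = -4 + Q
g(F, o) = 3*F²
d(j) = -j + 3*j² (d(j) = 3*j² - j = -j + 3*j²)
d(10)*(-118 + (-1 + 6)²) = (10*(-1 + 3*10))*(-118 + (-1 + 6)²) = (10*(-1 + 30))*(-118 + 5²) = (10*29)*(-118 + 25) = 290*(-93) = -26970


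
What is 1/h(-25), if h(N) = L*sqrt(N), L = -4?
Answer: I/20 ≈ 0.05*I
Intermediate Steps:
h(N) = -4*sqrt(N)
1/h(-25) = 1/(-20*I) = I/20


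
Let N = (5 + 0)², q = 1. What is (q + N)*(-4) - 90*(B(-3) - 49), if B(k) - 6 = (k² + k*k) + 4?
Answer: 1786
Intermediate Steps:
B(k) = 10 + 2*k² (B(k) = 6 + ((k² + k*k) + 4) = 6 + ((k² + k²) + 4) = 6 + (2*k² + 4) = 6 + (4 + 2*k²) = 10 + 2*k²)
N = 25 (N = 5² = 25)
(q + N)*(-4) - 90*(B(-3) - 49) = (1 + 25)*(-4) - 90*((10 + 2*(-3)²) - 49) = 26*(-4) - 90*((10 + 2*9) - 49) = -104 - 90*((10 + 18) - 49) = -104 - 90*(28 - 49) = -104 - 90*(-21) = -104 + 1890 = 1786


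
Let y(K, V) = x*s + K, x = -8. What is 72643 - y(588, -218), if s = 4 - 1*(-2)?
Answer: 72103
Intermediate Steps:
s = 6 (s = 4 + 2 = 6)
y(K, V) = -48 + K (y(K, V) = -8*6 + K = -48 + K)
72643 - y(588, -218) = 72643 - (-48 + 588) = 72643 - 1*540 = 72643 - 540 = 72103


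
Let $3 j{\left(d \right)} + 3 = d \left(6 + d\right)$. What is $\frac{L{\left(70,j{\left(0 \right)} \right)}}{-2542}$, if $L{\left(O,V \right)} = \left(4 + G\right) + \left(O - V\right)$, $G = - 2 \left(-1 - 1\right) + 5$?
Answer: $- \frac{42}{1271} \approx -0.033045$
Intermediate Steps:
$j{\left(d \right)} = -1 + \frac{d \left(6 + d\right)}{3}$
$G = 9$ ($G = \left(-2\right) \left(-2\right) + 5 = 4 + 5 = 9$)
$L{\left(O,V \right)} = 13 + O - V$ ($L{\left(O,V \right)} = \left(4 + 9\right) + \left(O - V\right) = 13 + \left(O - V\right) = 13 + O - V$)
$\frac{L{\left(70,j{\left(0 \right)} \right)}}{-2542} = \frac{13 + 70 - \left(-1 + 2 \cdot 0 + \frac{0^{2}}{3}\right)}{-2542} = \left(13 + 70 - \left(-1 + 0 + \frac{1}{3} \cdot 0\right)\right) \left(- \frac{1}{2542}\right) = \left(13 + 70 - \left(-1 + 0 + 0\right)\right) \left(- \frac{1}{2542}\right) = \left(13 + 70 - -1\right) \left(- \frac{1}{2542}\right) = \left(13 + 70 + 1\right) \left(- \frac{1}{2542}\right) = 84 \left(- \frac{1}{2542}\right) = - \frac{42}{1271}$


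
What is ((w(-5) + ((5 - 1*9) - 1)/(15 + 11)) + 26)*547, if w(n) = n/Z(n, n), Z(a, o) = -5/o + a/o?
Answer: 165741/13 ≈ 12749.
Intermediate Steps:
w(n) = n²/(-5 + n) (w(n) = n/(((-5 + n)/n)) = n*(n/(-5 + n)) = n²/(-5 + n))
((w(-5) + ((5 - 1*9) - 1)/(15 + 11)) + 26)*547 = (((-5)²/(-5 - 5) + ((5 - 1*9) - 1)/(15 + 11)) + 26)*547 = ((25/(-10) + ((5 - 9) - 1)/26) + 26)*547 = ((25*(-⅒) + (-4 - 1)*(1/26)) + 26)*547 = ((-5/2 - 5*1/26) + 26)*547 = ((-5/2 - 5/26) + 26)*547 = (-35/13 + 26)*547 = (303/13)*547 = 165741/13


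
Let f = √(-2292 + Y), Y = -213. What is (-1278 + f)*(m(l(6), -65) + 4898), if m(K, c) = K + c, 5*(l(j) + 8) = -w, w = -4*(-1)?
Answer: -30826638/5 + 24121*I*√2505/5 ≈ -6.1653e+6 + 2.4145e+5*I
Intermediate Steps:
w = 4
l(j) = -44/5 (l(j) = -8 + (-1*4)/5 = -8 + (⅕)*(-4) = -8 - ⅘ = -44/5)
f = I*√2505 (f = √(-2292 - 213) = √(-2505) = I*√2505 ≈ 50.05*I)
(-1278 + f)*(m(l(6), -65) + 4898) = (-1278 + I*√2505)*((-44/5 - 65) + 4898) = (-1278 + I*√2505)*(-369/5 + 4898) = (-1278 + I*√2505)*(24121/5) = -30826638/5 + 24121*I*√2505/5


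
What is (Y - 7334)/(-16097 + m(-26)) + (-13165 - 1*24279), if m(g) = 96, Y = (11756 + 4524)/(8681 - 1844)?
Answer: -4096279926350/109398837 ≈ -37444.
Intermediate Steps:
Y = 16280/6837 ≈ 2.3812
(Y - 7334)/(-16097 + m(-26)) + (-13165 - 1*24279) = (16280/6837 - 7334)/(-16097 + 96) + (-13165 - 1*24279) = -50126278/6837/(-16001) + (-13165 - 24279) = -50126278/6837*(-1/16001) - 37444 = 50126278/109398837 - 37444 = -4096279926350/109398837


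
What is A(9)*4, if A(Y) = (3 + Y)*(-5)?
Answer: -240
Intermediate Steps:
A(Y) = -15 - 5*Y
A(9)*4 = (-15 - 5*9)*4 = (-15 - 45)*4 = -60*4 = -240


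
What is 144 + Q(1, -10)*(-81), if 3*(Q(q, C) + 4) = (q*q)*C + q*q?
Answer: 711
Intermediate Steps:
Q(q, C) = -4 + q²/3 + C*q²/3 (Q(q, C) = -4 + ((q*q)*C + q*q)/3 = -4 + (q²*C + q²)/3 = -4 + (C*q² + q²)/3 = -4 + (q² + C*q²)/3 = -4 + (q²/3 + C*q²/3) = -4 + q²/3 + C*q²/3)
144 + Q(1, -10)*(-81) = 144 + (-4 + (⅓)*1² + (⅓)*(-10)*1²)*(-81) = 144 + (-4 + (⅓)*1 + (⅓)*(-10)*1)*(-81) = 144 + (-4 + ⅓ - 10/3)*(-81) = 144 - 7*(-81) = 144 + 567 = 711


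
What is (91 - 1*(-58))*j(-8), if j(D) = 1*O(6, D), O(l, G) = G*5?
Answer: -5960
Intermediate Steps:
O(l, G) = 5*G
j(D) = 5*D (j(D) = 1*(5*D) = 5*D)
(91 - 1*(-58))*j(-8) = (91 - 1*(-58))*(5*(-8)) = (91 + 58)*(-40) = 149*(-40) = -5960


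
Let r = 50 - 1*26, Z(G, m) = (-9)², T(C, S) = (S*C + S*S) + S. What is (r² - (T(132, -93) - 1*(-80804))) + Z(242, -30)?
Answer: -76427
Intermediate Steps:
T(C, S) = S + S² + C*S (T(C, S) = (C*S + S²) + S = (S² + C*S) + S = S + S² + C*S)
Z(G, m) = 81
r = 24 (r = 50 - 26 = 24)
(r² - (T(132, -93) - 1*(-80804))) + Z(242, -30) = (24² - (-93*(1 + 132 - 93) - 1*(-80804))) + 81 = (576 - (-93*40 + 80804)) + 81 = (576 - (-3720 + 80804)) + 81 = (576 - 1*77084) + 81 = (576 - 77084) + 81 = -76508 + 81 = -76427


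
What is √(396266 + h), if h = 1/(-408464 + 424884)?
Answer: √26709953094705/8210 ≈ 629.50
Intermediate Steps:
h = 1/16420 ≈ 6.0901e-5
√(396266 + h) = √(396266 + 1/16420) = √(6506687721/16420) = √26709953094705/8210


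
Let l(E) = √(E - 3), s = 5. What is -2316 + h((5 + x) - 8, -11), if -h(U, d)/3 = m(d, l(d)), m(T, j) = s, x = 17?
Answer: -2331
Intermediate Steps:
l(E) = √(-3 + E)
m(T, j) = 5
h(U, d) = -15 (h(U, d) = -3*5 = -15)
-2316 + h((5 + x) - 8, -11) = -2316 - 15 = -2331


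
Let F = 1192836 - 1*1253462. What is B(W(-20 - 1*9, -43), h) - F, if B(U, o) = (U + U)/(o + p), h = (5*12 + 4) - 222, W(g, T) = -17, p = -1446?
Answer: 48622069/802 ≈ 60626.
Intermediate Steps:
F = -60626 (F = 1192836 - 1253462 = -60626)
h = -158 (h = (60 + 4) - 222 = 64 - 222 = -158)
B(U, o) = 2*U/(-1446 + o) (B(U, o) = (U + U)/(o - 1446) = (2*U)/(-1446 + o) = 2*U/(-1446 + o))
B(W(-20 - 1*9, -43), h) - F = 2*(-17)/(-1446 - 158) - 1*(-60626) = 2*(-17)/(-1604) + 60626 = 2*(-17)*(-1/1604) + 60626 = 17/802 + 60626 = 48622069/802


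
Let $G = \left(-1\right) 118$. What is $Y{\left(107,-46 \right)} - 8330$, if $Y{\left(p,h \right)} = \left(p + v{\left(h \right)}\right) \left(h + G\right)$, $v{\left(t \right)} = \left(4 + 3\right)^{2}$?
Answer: $-33914$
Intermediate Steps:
$G = -118$
$v{\left(t \right)} = 49$ ($v{\left(t \right)} = 7^{2} = 49$)
$Y{\left(p,h \right)} = \left(-118 + h\right) \left(49 + p\right)$ ($Y{\left(p,h \right)} = \left(p + 49\right) \left(h - 118\right) = \left(49 + p\right) \left(-118 + h\right) = \left(-118 + h\right) \left(49 + p\right)$)
$Y{\left(107,-46 \right)} - 8330 = \left(-5782 - 12626 + 49 \left(-46\right) - 4922\right) - 8330 = \left(-5782 - 12626 - 2254 - 4922\right) - 8330 = -25584 - 8330 = -33914$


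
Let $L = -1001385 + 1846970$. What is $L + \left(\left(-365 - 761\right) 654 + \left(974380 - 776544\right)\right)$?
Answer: $307017$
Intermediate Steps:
$L = 845585$
$L + \left(\left(-365 - 761\right) 654 + \left(974380 - 776544\right)\right) = 845585 + \left(\left(-365 - 761\right) 654 + \left(974380 - 776544\right)\right) = 845585 + \left(\left(-1126\right) 654 + \left(974380 - 776544\right)\right) = 845585 + \left(-736404 + 197836\right) = 845585 - 538568 = 307017$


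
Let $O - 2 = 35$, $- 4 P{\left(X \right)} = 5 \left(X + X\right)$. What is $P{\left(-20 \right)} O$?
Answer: $1850$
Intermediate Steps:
$P{\left(X \right)} = - \frac{5 X}{2}$ ($P{\left(X \right)} = - \frac{5 \left(X + X\right)}{4} = - \frac{5 \cdot 2 X}{4} = - \frac{10 X}{4} = - \frac{5 X}{2}$)
$O = 37$ ($O = 2 + 35 = 37$)
$P{\left(-20 \right)} O = \left(- \frac{5}{2}\right) \left(-20\right) 37 = 50 \cdot 37 = 1850$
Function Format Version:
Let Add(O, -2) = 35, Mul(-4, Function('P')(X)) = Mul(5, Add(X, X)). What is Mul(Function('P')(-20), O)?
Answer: 1850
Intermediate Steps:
Function('P')(X) = Mul(Rational(-5, 2), X) (Function('P')(X) = Mul(Rational(-1, 4), Mul(5, Add(X, X))) = Mul(Rational(-1, 4), Mul(5, Mul(2, X))) = Mul(Rational(-1, 4), Mul(10, X)) = Mul(Rational(-5, 2), X))
O = 37 (O = Add(2, 35) = 37)
Mul(Function('P')(-20), O) = Mul(Mul(Rational(-5, 2), -20), 37) = Mul(50, 37) = 1850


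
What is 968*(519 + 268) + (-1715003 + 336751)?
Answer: -616436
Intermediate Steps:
968*(519 + 268) + (-1715003 + 336751) = 968*787 - 1378252 = 761816 - 1378252 = -616436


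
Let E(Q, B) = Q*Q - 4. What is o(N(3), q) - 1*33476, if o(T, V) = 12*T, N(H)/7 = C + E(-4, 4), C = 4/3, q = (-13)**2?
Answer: -32356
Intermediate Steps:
q = 169
C = 4/3 (C = 4*(1/3) = 4/3 ≈ 1.3333)
E(Q, B) = -4 + Q**2 (E(Q, B) = Q**2 - 4 = -4 + Q**2)
N(H) = 280/3 (N(H) = 7*(4/3 + (-4 + (-4)**2)) = 7*(4/3 + (-4 + 16)) = 7*(4/3 + 12) = 7*(40/3) = 280/3)
o(N(3), q) - 1*33476 = 12*(280/3) - 1*33476 = 1120 - 33476 = -32356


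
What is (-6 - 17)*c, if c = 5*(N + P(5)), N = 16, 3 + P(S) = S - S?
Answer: -1495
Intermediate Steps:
P(S) = -3 (P(S) = -3 + (S - S) = -3 + 0 = -3)
c = 65 (c = 5*(16 - 3) = 5*13 = 65)
(-6 - 17)*c = (-6 - 17)*65 = -23*65 = -1495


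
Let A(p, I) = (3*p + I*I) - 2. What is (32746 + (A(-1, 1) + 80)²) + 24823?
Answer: 63345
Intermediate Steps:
A(p, I) = -2 + I² + 3*p (A(p, I) = (3*p + I²) - 2 = (I² + 3*p) - 2 = -2 + I² + 3*p)
(32746 + (A(-1, 1) + 80)²) + 24823 = (32746 + ((-2 + 1² + 3*(-1)) + 80)²) + 24823 = (32746 + ((-2 + 1 - 3) + 80)²) + 24823 = (32746 + (-4 + 80)²) + 24823 = (32746 + 76²) + 24823 = (32746 + 5776) + 24823 = 38522 + 24823 = 63345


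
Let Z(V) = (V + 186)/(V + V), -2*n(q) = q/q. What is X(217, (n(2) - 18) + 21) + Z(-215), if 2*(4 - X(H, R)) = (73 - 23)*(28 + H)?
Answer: -2632001/430 ≈ -6120.9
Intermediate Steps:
n(q) = -1/2 (n(q) = -q/(2*q) = -1/2*1 = -1/2)
X(H, R) = -696 - 25*H (X(H, R) = 4 - (73 - 23)*(28 + H)/2 = 4 - 25*(28 + H) = 4 - (1400 + 50*H)/2 = 4 + (-700 - 25*H) = -696 - 25*H)
Z(V) = (186 + V)/(2*V) (Z(V) = (186 + V)/((2*V)) = (186 + V)*(1/(2*V)) = (186 + V)/(2*V))
X(217, (n(2) - 18) + 21) + Z(-215) = (-696 - 25*217) + (1/2)*(186 - 215)/(-215) = (-696 - 5425) + (1/2)*(-1/215)*(-29) = -6121 + 29/430 = -2632001/430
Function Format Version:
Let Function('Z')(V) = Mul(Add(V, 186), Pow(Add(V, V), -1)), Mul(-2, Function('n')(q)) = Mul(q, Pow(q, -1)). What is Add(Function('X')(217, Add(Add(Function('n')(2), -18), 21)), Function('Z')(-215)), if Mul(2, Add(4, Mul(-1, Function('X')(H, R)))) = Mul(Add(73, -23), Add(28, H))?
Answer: Rational(-2632001, 430) ≈ -6120.9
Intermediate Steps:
Function('n')(q) = Rational(-1, 2) (Function('n')(q) = Mul(Rational(-1, 2), Mul(q, Pow(q, -1))) = Mul(Rational(-1, 2), 1) = Rational(-1, 2))
Function('X')(H, R) = Add(-696, Mul(-25, H)) (Function('X')(H, R) = Add(4, Mul(Rational(-1, 2), Mul(Add(73, -23), Add(28, H)))) = Add(4, Mul(Rational(-1, 2), Mul(50, Add(28, H)))) = Add(4, Mul(Rational(-1, 2), Add(1400, Mul(50, H)))) = Add(4, Add(-700, Mul(-25, H))) = Add(-696, Mul(-25, H)))
Function('Z')(V) = Mul(Rational(1, 2), Pow(V, -1), Add(186, V)) (Function('Z')(V) = Mul(Add(186, V), Pow(Mul(2, V), -1)) = Mul(Add(186, V), Mul(Rational(1, 2), Pow(V, -1))) = Mul(Rational(1, 2), Pow(V, -1), Add(186, V)))
Add(Function('X')(217, Add(Add(Function('n')(2), -18), 21)), Function('Z')(-215)) = Add(Add(-696, Mul(-25, 217)), Mul(Rational(1, 2), Pow(-215, -1), Add(186, -215))) = Add(Add(-696, -5425), Mul(Rational(1, 2), Rational(-1, 215), -29)) = Add(-6121, Rational(29, 430)) = Rational(-2632001, 430)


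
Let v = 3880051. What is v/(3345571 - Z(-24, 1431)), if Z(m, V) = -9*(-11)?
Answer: 3880051/3345472 ≈ 1.1598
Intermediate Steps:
Z(m, V) = 99
v/(3345571 - Z(-24, 1431)) = 3880051/(3345571 - 1*99) = 3880051/(3345571 - 99) = 3880051/3345472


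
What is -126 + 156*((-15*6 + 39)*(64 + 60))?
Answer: -986670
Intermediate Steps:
-126 + 156*((-15*6 + 39)*(64 + 60)) = -126 + 156*((-90 + 39)*124) = -126 + 156*(-51*124) = -126 + 156*(-6324) = -126 - 986544 = -986670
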